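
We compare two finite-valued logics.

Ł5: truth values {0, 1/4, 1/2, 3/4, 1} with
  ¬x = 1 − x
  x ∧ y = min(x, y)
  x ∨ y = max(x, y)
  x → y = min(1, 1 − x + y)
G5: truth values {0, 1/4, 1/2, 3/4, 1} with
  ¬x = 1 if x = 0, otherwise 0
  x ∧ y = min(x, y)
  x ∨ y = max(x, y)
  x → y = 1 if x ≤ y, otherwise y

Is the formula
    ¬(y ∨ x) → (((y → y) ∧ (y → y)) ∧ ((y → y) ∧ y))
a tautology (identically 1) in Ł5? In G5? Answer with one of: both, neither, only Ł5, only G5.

neither

In Ł5: at x = 0, y = 0 the value is 0 — not a tautology.
In G5: at x = 0, y = 0 the value is 0 — not a tautology.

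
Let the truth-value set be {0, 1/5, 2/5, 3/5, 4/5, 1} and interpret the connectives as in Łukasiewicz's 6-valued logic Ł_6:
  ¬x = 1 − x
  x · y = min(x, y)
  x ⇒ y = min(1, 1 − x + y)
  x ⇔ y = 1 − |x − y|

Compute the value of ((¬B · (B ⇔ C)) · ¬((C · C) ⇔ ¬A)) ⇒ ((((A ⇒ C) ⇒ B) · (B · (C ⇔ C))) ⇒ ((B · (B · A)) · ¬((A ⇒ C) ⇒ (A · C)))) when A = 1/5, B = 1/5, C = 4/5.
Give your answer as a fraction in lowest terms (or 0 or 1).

¬B = ¬1/5 = 4/5
B ⇔ C = 1/5 ⇔ 4/5 = 2/5
¬B · (B ⇔ C) = 4/5 · 2/5 = 2/5
C · C = 4/5 · 4/5 = 4/5
¬A = ¬1/5 = 4/5
(C · C) ⇔ ¬A = 4/5 ⇔ 4/5 = 1
¬((C · C) ⇔ ¬A) = ¬1 = 0
(¬B · (B ⇔ C)) · ¬((C · C) ⇔ ¬A) = 2/5 · 0 = 0
A ⇒ C = 1/5 ⇒ 4/5 = 1
(A ⇒ C) ⇒ B = 1 ⇒ 1/5 = 1/5
C ⇔ C = 4/5 ⇔ 4/5 = 1
B · (C ⇔ C) = 1/5 · 1 = 1/5
((A ⇒ C) ⇒ B) · (B · (C ⇔ C)) = 1/5 · 1/5 = 1/5
B · A = 1/5 · 1/5 = 1/5
B · (B · A) = 1/5 · 1/5 = 1/5
A ⇒ C = 1/5 ⇒ 4/5 = 1
A · C = 1/5 · 4/5 = 1/5
(A ⇒ C) ⇒ (A · C) = 1 ⇒ 1/5 = 1/5
¬((A ⇒ C) ⇒ (A · C)) = ¬1/5 = 4/5
(B · (B · A)) · ¬((A ⇒ C) ⇒ (A · C)) = 1/5 · 4/5 = 1/5
(((A ⇒ C) ⇒ B) · (B · (C ⇔ C))) ⇒ ((B · (B · A)) · ¬((A ⇒ C) ⇒ (A · C))) = 1/5 ⇒ 1/5 = 1
((¬B · (B ⇔ C)) · ¬((C · C) ⇔ ¬A)) ⇒ ((((A ⇒ C) ⇒ B) · (B · (C ⇔ C))) ⇒ ((B · (B · A)) · ¬((A ⇒ C) ⇒ (A · C)))) = 0 ⇒ 1 = 1

1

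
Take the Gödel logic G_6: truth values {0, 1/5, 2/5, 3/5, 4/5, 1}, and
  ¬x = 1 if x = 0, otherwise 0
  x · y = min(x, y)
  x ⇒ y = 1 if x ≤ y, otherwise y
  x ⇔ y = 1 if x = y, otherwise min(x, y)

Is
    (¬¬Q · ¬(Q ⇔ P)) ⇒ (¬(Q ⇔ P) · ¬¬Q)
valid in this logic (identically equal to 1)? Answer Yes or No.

Yes

At P = 3/5, Q = 0, for instance:
¬Q = ¬0 = 1
¬¬Q = ¬1 = 0
Q ⇔ P = 0 ⇔ 3/5 = 0
¬(Q ⇔ P) = ¬0 = 1
¬¬Q · ¬(Q ⇔ P) = 0 · 1 = 0
¬(Q ⇔ P) · ¬¬Q = 1 · 0 = 0
(¬¬Q · ¬(Q ⇔ P)) ⇒ (¬(Q ⇔ P) · ¬¬Q) = 0 ⇒ 0 = 1
and checking the remaining 35 assignments likewise gives ≥ 1 in every case.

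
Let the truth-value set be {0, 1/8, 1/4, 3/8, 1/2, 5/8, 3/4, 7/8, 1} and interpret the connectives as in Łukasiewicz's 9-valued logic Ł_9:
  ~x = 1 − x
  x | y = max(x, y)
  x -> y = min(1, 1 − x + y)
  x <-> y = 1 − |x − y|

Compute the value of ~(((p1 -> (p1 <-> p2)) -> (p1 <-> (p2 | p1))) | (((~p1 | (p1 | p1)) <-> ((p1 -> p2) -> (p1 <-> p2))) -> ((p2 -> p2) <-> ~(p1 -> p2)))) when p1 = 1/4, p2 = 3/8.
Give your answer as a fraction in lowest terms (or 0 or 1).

1/8

p1 <-> p2 = 1/4 <-> 3/8 = 7/8
p1 -> (p1 <-> p2) = 1/4 -> 7/8 = 1
p2 | p1 = 3/8 | 1/4 = 3/8
p1 <-> (p2 | p1) = 1/4 <-> 3/8 = 7/8
(p1 -> (p1 <-> p2)) -> (p1 <-> (p2 | p1)) = 1 -> 7/8 = 7/8
~p1 = ~1/4 = 3/4
p1 | p1 = 1/4 | 1/4 = 1/4
~p1 | (p1 | p1) = 3/4 | 1/4 = 3/4
p1 -> p2 = 1/4 -> 3/8 = 1
p1 <-> p2 = 1/4 <-> 3/8 = 7/8
(p1 -> p2) -> (p1 <-> p2) = 1 -> 7/8 = 7/8
(~p1 | (p1 | p1)) <-> ((p1 -> p2) -> (p1 <-> p2)) = 3/4 <-> 7/8 = 7/8
p2 -> p2 = 3/8 -> 3/8 = 1
p1 -> p2 = 1/4 -> 3/8 = 1
~(p1 -> p2) = ~1 = 0
(p2 -> p2) <-> ~(p1 -> p2) = 1 <-> 0 = 0
((~p1 | (p1 | p1)) <-> ((p1 -> p2) -> (p1 <-> p2))) -> ((p2 -> p2) <-> ~(p1 -> p2)) = 7/8 -> 0 = 1/8
((p1 -> (p1 <-> p2)) -> (p1 <-> (p2 | p1))) | (((~p1 | (p1 | p1)) <-> ((p1 -> p2) -> (p1 <-> p2))) -> ((p2 -> p2) <-> ~(p1 -> p2))) = 7/8 | 1/8 = 7/8
~(((p1 -> (p1 <-> p2)) -> (p1 <-> (p2 | p1))) | (((~p1 | (p1 | p1)) <-> ((p1 -> p2) -> (p1 <-> p2))) -> ((p2 -> p2) <-> ~(p1 -> p2)))) = ~7/8 = 1/8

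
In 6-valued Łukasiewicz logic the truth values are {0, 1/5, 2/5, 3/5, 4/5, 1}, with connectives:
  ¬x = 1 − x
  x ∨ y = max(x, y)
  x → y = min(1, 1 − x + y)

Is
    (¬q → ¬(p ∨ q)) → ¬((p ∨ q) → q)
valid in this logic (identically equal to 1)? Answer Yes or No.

Counterexample: take p = 0, q = 0.
¬q = ¬0 = 1
p ∨ q = 0 ∨ 0 = 0
¬(p ∨ q) = ¬0 = 1
¬q → ¬(p ∨ q) = 1 → 1 = 1
(p ∨ q) → q = 0 → 0 = 1
¬((p ∨ q) → q) = ¬1 = 0
(¬q → ¬(p ∨ q)) → ¬((p ∨ q) → q) = 1 → 0 = 0
This gives 0 ≠ 1.

No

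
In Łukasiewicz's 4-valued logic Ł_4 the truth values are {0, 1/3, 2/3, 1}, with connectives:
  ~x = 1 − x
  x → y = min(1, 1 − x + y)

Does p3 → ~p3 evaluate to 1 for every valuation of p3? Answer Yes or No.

No

Counterexample: take p3 = 2/3.
~p3 = ~2/3 = 1/3
p3 → ~p3 = 2/3 → 1/3 = 2/3
This gives 2/3 ≠ 1.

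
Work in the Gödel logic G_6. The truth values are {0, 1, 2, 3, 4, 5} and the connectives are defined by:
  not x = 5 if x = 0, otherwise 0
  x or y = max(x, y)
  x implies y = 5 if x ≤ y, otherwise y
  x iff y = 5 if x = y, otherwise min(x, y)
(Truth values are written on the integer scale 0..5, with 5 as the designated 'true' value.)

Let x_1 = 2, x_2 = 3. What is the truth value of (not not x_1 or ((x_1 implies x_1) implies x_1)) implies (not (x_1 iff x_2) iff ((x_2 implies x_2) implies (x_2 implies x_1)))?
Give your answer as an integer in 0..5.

0

not x_1 = not 2 = 0
not not x_1 = not 0 = 5
x_1 implies x_1 = 2 implies 2 = 5
(x_1 implies x_1) implies x_1 = 5 implies 2 = 2
not not x_1 or ((x_1 implies x_1) implies x_1) = 5 or 2 = 5
x_1 iff x_2 = 2 iff 3 = 2
not (x_1 iff x_2) = not 2 = 0
x_2 implies x_2 = 3 implies 3 = 5
x_2 implies x_1 = 3 implies 2 = 2
(x_2 implies x_2) implies (x_2 implies x_1) = 5 implies 2 = 2
not (x_1 iff x_2) iff ((x_2 implies x_2) implies (x_2 implies x_1)) = 0 iff 2 = 0
(not not x_1 or ((x_1 implies x_1) implies x_1)) implies (not (x_1 iff x_2) iff ((x_2 implies x_2) implies (x_2 implies x_1))) = 5 implies 0 = 0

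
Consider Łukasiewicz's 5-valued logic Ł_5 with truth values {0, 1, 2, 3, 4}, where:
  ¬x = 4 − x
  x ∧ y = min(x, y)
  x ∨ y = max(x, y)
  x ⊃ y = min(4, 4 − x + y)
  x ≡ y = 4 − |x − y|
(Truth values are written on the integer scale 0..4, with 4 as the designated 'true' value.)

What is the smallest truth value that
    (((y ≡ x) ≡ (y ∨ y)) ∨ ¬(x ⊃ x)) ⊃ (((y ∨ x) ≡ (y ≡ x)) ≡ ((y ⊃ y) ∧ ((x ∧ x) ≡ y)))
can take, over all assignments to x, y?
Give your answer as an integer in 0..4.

Take x = 0, y = 2:
y ≡ x = 2 ≡ 0 = 2
y ∨ y = 2 ∨ 2 = 2
(y ≡ x) ≡ (y ∨ y) = 2 ≡ 2 = 4
x ⊃ x = 0 ⊃ 0 = 4
¬(x ⊃ x) = ¬4 = 0
((y ≡ x) ≡ (y ∨ y)) ∨ ¬(x ⊃ x) = 4 ∨ 0 = 4
y ∨ x = 2 ∨ 0 = 2
y ≡ x = 2 ≡ 0 = 2
(y ∨ x) ≡ (y ≡ x) = 2 ≡ 2 = 4
y ⊃ y = 2 ⊃ 2 = 4
x ∧ x = 0 ∧ 0 = 0
(x ∧ x) ≡ y = 0 ≡ 2 = 2
(y ⊃ y) ∧ ((x ∧ x) ≡ y) = 4 ∧ 2 = 2
((y ∨ x) ≡ (y ≡ x)) ≡ ((y ⊃ y) ∧ ((x ∧ x) ≡ y)) = 4 ≡ 2 = 2
(((y ≡ x) ≡ (y ∨ y)) ∨ ¬(x ⊃ x)) ⊃ (((y ∨ x) ≡ (y ≡ x)) ≡ ((y ⊃ y) ∧ ((x ∧ x) ≡ y))) = 4 ⊃ 2 = 2
No assignment yields a value below 2, so this is the minimum.

2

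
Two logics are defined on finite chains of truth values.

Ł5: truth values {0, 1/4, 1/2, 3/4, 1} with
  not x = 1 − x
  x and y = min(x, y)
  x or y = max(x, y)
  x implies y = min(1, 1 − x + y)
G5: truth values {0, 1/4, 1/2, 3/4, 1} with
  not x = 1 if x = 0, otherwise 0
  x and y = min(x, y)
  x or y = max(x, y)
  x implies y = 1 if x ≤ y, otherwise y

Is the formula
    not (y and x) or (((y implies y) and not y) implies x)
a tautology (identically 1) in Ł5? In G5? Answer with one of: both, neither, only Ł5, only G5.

only G5

In Ł5: at x = 1/4, y = 1/4 the value is 3/4 — not a tautology.
In G5: every assignment gives 1 — tautology.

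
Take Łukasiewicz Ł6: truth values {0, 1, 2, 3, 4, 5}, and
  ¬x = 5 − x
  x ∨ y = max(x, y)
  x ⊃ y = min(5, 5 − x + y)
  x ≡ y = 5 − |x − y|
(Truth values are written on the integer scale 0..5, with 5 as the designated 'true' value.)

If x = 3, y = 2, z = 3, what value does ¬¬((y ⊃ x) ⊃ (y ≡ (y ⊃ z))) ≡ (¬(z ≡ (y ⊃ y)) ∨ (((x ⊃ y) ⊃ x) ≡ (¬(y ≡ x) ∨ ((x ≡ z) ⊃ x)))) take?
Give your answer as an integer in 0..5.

3

y ⊃ x = 2 ⊃ 3 = 5
y ⊃ z = 2 ⊃ 3 = 5
y ≡ (y ⊃ z) = 2 ≡ 5 = 2
(y ⊃ x) ⊃ (y ≡ (y ⊃ z)) = 5 ⊃ 2 = 2
¬((y ⊃ x) ⊃ (y ≡ (y ⊃ z))) = ¬2 = 3
¬¬((y ⊃ x) ⊃ (y ≡ (y ⊃ z))) = ¬3 = 2
y ⊃ y = 2 ⊃ 2 = 5
z ≡ (y ⊃ y) = 3 ≡ 5 = 3
¬(z ≡ (y ⊃ y)) = ¬3 = 2
x ⊃ y = 3 ⊃ 2 = 4
(x ⊃ y) ⊃ x = 4 ⊃ 3 = 4
y ≡ x = 2 ≡ 3 = 4
¬(y ≡ x) = ¬4 = 1
x ≡ z = 3 ≡ 3 = 5
(x ≡ z) ⊃ x = 5 ⊃ 3 = 3
¬(y ≡ x) ∨ ((x ≡ z) ⊃ x) = 1 ∨ 3 = 3
((x ⊃ y) ⊃ x) ≡ (¬(y ≡ x) ∨ ((x ≡ z) ⊃ x)) = 4 ≡ 3 = 4
¬(z ≡ (y ⊃ y)) ∨ (((x ⊃ y) ⊃ x) ≡ (¬(y ≡ x) ∨ ((x ≡ z) ⊃ x))) = 2 ∨ 4 = 4
¬¬((y ⊃ x) ⊃ (y ≡ (y ⊃ z))) ≡ (¬(z ≡ (y ⊃ y)) ∨ (((x ⊃ y) ⊃ x) ≡ (¬(y ≡ x) ∨ ((x ≡ z) ⊃ x)))) = 2 ≡ 4 = 3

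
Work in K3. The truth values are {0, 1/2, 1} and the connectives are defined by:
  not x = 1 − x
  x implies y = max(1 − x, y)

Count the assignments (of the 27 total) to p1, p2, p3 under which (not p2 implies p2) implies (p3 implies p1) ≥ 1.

19

value 1: 19 assignments (counts)
value 1/2: 7 assignments
value 0: 1 assignment
So 19 of the 27 assignments meet the threshold.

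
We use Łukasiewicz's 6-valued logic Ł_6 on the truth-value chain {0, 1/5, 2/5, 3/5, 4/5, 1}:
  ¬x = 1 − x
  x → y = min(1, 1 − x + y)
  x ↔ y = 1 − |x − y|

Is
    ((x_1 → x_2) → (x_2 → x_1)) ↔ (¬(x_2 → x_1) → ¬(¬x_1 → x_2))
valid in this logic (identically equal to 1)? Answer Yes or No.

Counterexample: take x_1 = 0, x_2 = 1/5.
x_1 → x_2 = 0 → 1/5 = 1
x_2 → x_1 = 1/5 → 0 = 4/5
(x_1 → x_2) → (x_2 → x_1) = 1 → 4/5 = 4/5
x_2 → x_1 = 1/5 → 0 = 4/5
¬(x_2 → x_1) = ¬4/5 = 1/5
¬x_1 = ¬0 = 1
¬x_1 → x_2 = 1 → 1/5 = 1/5
¬(¬x_1 → x_2) = ¬1/5 = 4/5
¬(x_2 → x_1) → ¬(¬x_1 → x_2) = 1/5 → 4/5 = 1
((x_1 → x_2) → (x_2 → x_1)) ↔ (¬(x_2 → x_1) → ¬(¬x_1 → x_2)) = 4/5 ↔ 1 = 4/5
This gives 4/5 ≠ 1.

No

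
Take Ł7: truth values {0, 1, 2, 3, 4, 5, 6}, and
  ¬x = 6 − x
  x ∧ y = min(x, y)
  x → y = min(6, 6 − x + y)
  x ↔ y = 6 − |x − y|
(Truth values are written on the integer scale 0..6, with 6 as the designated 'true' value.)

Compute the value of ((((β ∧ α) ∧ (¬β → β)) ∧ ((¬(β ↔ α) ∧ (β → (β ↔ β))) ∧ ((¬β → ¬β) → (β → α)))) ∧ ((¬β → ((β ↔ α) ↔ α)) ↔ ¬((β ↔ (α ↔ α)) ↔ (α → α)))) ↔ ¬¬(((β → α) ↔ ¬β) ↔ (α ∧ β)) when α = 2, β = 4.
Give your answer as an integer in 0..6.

4

β ∧ α = 4 ∧ 2 = 2
¬β = ¬4 = 2
¬β → β = 2 → 4 = 6
(β ∧ α) ∧ (¬β → β) = 2 ∧ 6 = 2
β ↔ α = 4 ↔ 2 = 4
¬(β ↔ α) = ¬4 = 2
β ↔ β = 4 ↔ 4 = 6
β → (β ↔ β) = 4 → 6 = 6
¬(β ↔ α) ∧ (β → (β ↔ β)) = 2 ∧ 6 = 2
¬β = ¬4 = 2
¬β = ¬4 = 2
¬β → ¬β = 2 → 2 = 6
β → α = 4 → 2 = 4
(¬β → ¬β) → (β → α) = 6 → 4 = 4
(¬(β ↔ α) ∧ (β → (β ↔ β))) ∧ ((¬β → ¬β) → (β → α)) = 2 ∧ 4 = 2
((β ∧ α) ∧ (¬β → β)) ∧ ((¬(β ↔ α) ∧ (β → (β ↔ β))) ∧ ((¬β → ¬β) → (β → α))) = 2 ∧ 2 = 2
¬β = ¬4 = 2
β ↔ α = 4 ↔ 2 = 4
(β ↔ α) ↔ α = 4 ↔ 2 = 4
¬β → ((β ↔ α) ↔ α) = 2 → 4 = 6
α ↔ α = 2 ↔ 2 = 6
β ↔ (α ↔ α) = 4 ↔ 6 = 4
α → α = 2 → 2 = 6
(β ↔ (α ↔ α)) ↔ (α → α) = 4 ↔ 6 = 4
¬((β ↔ (α ↔ α)) ↔ (α → α)) = ¬4 = 2
(¬β → ((β ↔ α) ↔ α)) ↔ ¬((β ↔ (α ↔ α)) ↔ (α → α)) = 6 ↔ 2 = 2
(((β ∧ α) ∧ (¬β → β)) ∧ ((¬(β ↔ α) ∧ (β → (β ↔ β))) ∧ ((¬β → ¬β) → (β → α)))) ∧ ((¬β → ((β ↔ α) ↔ α)) ↔ ¬((β ↔ (α ↔ α)) ↔ (α → α))) = 2 ∧ 2 = 2
β → α = 4 → 2 = 4
¬β = ¬4 = 2
(β → α) ↔ ¬β = 4 ↔ 2 = 4
α ∧ β = 2 ∧ 4 = 2
((β → α) ↔ ¬β) ↔ (α ∧ β) = 4 ↔ 2 = 4
¬(((β → α) ↔ ¬β) ↔ (α ∧ β)) = ¬4 = 2
¬¬(((β → α) ↔ ¬β) ↔ (α ∧ β)) = ¬2 = 4
((((β ∧ α) ∧ (¬β → β)) ∧ ((¬(β ↔ α) ∧ (β → (β ↔ β))) ∧ ((¬β → ¬β) → (β → α)))) ∧ ((¬β → ((β ↔ α) ↔ α)) ↔ ¬((β ↔ (α ↔ α)) ↔ (α → α)))) ↔ ¬¬(((β → α) ↔ ¬β) ↔ (α ∧ β)) = 2 ↔ 4 = 4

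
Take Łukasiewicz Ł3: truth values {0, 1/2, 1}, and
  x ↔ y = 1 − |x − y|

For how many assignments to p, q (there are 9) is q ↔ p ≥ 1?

3

p = 0, q = 0 ↦ 1  ≥
p = 0, q = 1/2 ↦ 1/2  <
p = 0, q = 1 ↦ 0  <
p = 1/2, q = 0 ↦ 1/2  <
p = 1/2, q = 1/2 ↦ 1  ≥
p = 1/2, q = 1 ↦ 1/2  <
p = 1, q = 0 ↦ 0  <
p = 1, q = 1/2 ↦ 1/2  <
p = 1, q = 1 ↦ 1  ≥
So 3 of the 9 assignments meet the threshold.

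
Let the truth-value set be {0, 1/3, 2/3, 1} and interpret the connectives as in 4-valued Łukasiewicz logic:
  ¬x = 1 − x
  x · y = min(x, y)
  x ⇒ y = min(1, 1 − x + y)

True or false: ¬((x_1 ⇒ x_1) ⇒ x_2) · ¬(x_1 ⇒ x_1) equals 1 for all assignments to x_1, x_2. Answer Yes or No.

No

Counterexample: take x_1 = 0, x_2 = 0.
x_1 ⇒ x_1 = 0 ⇒ 0 = 1
(x_1 ⇒ x_1) ⇒ x_2 = 1 ⇒ 0 = 0
¬((x_1 ⇒ x_1) ⇒ x_2) = ¬0 = 1
x_1 ⇒ x_1 = 0 ⇒ 0 = 1
¬(x_1 ⇒ x_1) = ¬1 = 0
¬((x_1 ⇒ x_1) ⇒ x_2) · ¬(x_1 ⇒ x_1) = 1 · 0 = 0
This gives 0 ≠ 1.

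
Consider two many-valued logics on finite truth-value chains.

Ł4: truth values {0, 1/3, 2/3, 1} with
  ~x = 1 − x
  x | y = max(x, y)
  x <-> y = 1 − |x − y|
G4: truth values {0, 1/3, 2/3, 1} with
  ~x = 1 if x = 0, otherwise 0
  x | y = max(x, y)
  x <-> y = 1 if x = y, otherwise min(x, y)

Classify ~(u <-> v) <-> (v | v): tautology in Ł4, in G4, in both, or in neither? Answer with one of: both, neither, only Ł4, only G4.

neither

In Ł4: at u = 1/3, v = 0 the value is 2/3 — not a tautology.
In G4: at u = 0, v = 1/3 the value is 1/3 — not a tautology.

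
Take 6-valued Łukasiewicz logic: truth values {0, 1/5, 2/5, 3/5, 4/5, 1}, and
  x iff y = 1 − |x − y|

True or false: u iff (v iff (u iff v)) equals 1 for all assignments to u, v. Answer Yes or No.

No

Counterexample: take u = 0, v = 1/5.
u iff v = 0 iff 1/5 = 4/5
v iff (u iff v) = 1/5 iff 4/5 = 2/5
u iff (v iff (u iff v)) = 0 iff 2/5 = 3/5
This gives 3/5 ≠ 1.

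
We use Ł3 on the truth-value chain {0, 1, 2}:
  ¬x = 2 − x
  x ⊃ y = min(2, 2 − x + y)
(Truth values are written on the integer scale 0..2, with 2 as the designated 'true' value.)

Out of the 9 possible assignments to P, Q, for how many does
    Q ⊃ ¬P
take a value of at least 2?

6

P = 0, Q = 0 ↦ 2  ≥
P = 0, Q = 1 ↦ 2  ≥
P = 0, Q = 2 ↦ 2  ≥
P = 1, Q = 0 ↦ 2  ≥
P = 1, Q = 1 ↦ 2  ≥
P = 1, Q = 2 ↦ 1  <
P = 2, Q = 0 ↦ 2  ≥
P = 2, Q = 1 ↦ 1  <
P = 2, Q = 2 ↦ 0  <
So 6 of the 9 assignments meet the threshold.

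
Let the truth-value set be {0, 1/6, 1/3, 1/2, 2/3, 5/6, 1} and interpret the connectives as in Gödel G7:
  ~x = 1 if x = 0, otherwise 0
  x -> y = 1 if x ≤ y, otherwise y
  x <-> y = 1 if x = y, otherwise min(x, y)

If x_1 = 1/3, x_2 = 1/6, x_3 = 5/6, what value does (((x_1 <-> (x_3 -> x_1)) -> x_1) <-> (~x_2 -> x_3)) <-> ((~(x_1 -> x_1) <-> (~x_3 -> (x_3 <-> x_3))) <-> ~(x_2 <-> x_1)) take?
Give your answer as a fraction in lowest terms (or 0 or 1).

1/3

x_3 -> x_1 = 5/6 -> 1/3 = 1/3
x_1 <-> (x_3 -> x_1) = 1/3 <-> 1/3 = 1
(x_1 <-> (x_3 -> x_1)) -> x_1 = 1 -> 1/3 = 1/3
~x_2 = ~1/6 = 0
~x_2 -> x_3 = 0 -> 5/6 = 1
((x_1 <-> (x_3 -> x_1)) -> x_1) <-> (~x_2 -> x_3) = 1/3 <-> 1 = 1/3
x_1 -> x_1 = 1/3 -> 1/3 = 1
~(x_1 -> x_1) = ~1 = 0
~x_3 = ~5/6 = 0
x_3 <-> x_3 = 5/6 <-> 5/6 = 1
~x_3 -> (x_3 <-> x_3) = 0 -> 1 = 1
~(x_1 -> x_1) <-> (~x_3 -> (x_3 <-> x_3)) = 0 <-> 1 = 0
x_2 <-> x_1 = 1/6 <-> 1/3 = 1/6
~(x_2 <-> x_1) = ~1/6 = 0
(~(x_1 -> x_1) <-> (~x_3 -> (x_3 <-> x_3))) <-> ~(x_2 <-> x_1) = 0 <-> 0 = 1
(((x_1 <-> (x_3 -> x_1)) -> x_1) <-> (~x_2 -> x_3)) <-> ((~(x_1 -> x_1) <-> (~x_3 -> (x_3 <-> x_3))) <-> ~(x_2 <-> x_1)) = 1/3 <-> 1 = 1/3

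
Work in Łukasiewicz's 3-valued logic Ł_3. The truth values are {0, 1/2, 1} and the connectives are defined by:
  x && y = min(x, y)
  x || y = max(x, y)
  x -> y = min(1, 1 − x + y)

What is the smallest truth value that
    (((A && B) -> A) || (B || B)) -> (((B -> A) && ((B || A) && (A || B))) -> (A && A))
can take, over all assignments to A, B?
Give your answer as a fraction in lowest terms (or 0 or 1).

1/2

Take A = 0, B = 1/2:
A && B = 0 && 1/2 = 0
(A && B) -> A = 0 -> 0 = 1
B || B = 1/2 || 1/2 = 1/2
((A && B) -> A) || (B || B) = 1 || 1/2 = 1
B -> A = 1/2 -> 0 = 1/2
B || A = 1/2 || 0 = 1/2
A || B = 0 || 1/2 = 1/2
(B || A) && (A || B) = 1/2 && 1/2 = 1/2
(B -> A) && ((B || A) && (A || B)) = 1/2 && 1/2 = 1/2
A && A = 0 && 0 = 0
((B -> A) && ((B || A) && (A || B))) -> (A && A) = 1/2 -> 0 = 1/2
(((A && B) -> A) || (B || B)) -> (((B -> A) && ((B || A) && (A || B))) -> (A && A)) = 1 -> 1/2 = 1/2
No assignment yields a value below 1/2, so this is the minimum.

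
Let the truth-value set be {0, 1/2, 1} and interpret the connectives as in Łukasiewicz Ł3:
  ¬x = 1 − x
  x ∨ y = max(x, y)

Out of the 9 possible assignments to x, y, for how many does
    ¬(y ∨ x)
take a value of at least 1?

1

x = 0, y = 0 ↦ 1  ≥
x = 0, y = 1/2 ↦ 1/2  <
x = 0, y = 1 ↦ 0  <
x = 1/2, y = 0 ↦ 1/2  <
x = 1/2, y = 1/2 ↦ 1/2  <
x = 1/2, y = 1 ↦ 0  <
x = 1, y = 0 ↦ 0  <
x = 1, y = 1/2 ↦ 0  <
x = 1, y = 1 ↦ 0  <
So 1 of the 9 assignments meets the threshold.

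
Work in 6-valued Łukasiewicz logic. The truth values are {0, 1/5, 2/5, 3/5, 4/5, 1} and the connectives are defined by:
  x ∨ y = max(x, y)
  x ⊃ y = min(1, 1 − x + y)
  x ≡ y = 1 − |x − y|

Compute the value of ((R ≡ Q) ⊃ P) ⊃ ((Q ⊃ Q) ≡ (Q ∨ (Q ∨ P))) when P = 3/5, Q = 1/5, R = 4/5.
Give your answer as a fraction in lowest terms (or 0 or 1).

3/5

R ≡ Q = 4/5 ≡ 1/5 = 2/5
(R ≡ Q) ⊃ P = 2/5 ⊃ 3/5 = 1
Q ⊃ Q = 1/5 ⊃ 1/5 = 1
Q ∨ P = 1/5 ∨ 3/5 = 3/5
Q ∨ (Q ∨ P) = 1/5 ∨ 3/5 = 3/5
(Q ⊃ Q) ≡ (Q ∨ (Q ∨ P)) = 1 ≡ 3/5 = 3/5
((R ≡ Q) ⊃ P) ⊃ ((Q ⊃ Q) ≡ (Q ∨ (Q ∨ P))) = 1 ⊃ 3/5 = 3/5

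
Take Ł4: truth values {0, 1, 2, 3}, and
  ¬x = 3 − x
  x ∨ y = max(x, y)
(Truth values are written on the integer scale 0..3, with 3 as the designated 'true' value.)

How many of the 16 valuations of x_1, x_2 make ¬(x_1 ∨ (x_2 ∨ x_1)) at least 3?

x_1 = 0, x_2 = 0 ↦ 3  ≥
x_1 = 0, x_2 = 1 ↦ 2  <
x_1 = 0, x_2 = 2 ↦ 1  <
x_1 = 0, x_2 = 3 ↦ 0  <
x_1 = 1, x_2 = 0 ↦ 2  <
x_1 = 1, x_2 = 1 ↦ 2  <
x_1 = 1, x_2 = 2 ↦ 1  <
x_1 = 1, x_2 = 3 ↦ 0  <
x_1 = 2, x_2 = 0 ↦ 1  <
x_1 = 2, x_2 = 1 ↦ 1  <
x_1 = 2, x_2 = 2 ↦ 1  <
x_1 = 2, x_2 = 3 ↦ 0  <
x_1 = 3, x_2 = 0 ↦ 0  <
x_1 = 3, x_2 = 1 ↦ 0  <
x_1 = 3, x_2 = 2 ↦ 0  <
x_1 = 3, x_2 = 3 ↦ 0  <
So 1 of the 16 assignments meets the threshold.

1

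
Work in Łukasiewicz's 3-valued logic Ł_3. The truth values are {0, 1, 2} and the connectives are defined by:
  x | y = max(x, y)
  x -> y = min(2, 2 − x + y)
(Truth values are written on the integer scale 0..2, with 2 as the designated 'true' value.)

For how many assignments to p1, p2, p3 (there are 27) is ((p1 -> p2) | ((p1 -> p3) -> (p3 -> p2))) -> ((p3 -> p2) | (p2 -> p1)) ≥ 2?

value 2: 26 assignments (counts)
value 1: 1 assignment
So 26 of the 27 assignments meet the threshold.

26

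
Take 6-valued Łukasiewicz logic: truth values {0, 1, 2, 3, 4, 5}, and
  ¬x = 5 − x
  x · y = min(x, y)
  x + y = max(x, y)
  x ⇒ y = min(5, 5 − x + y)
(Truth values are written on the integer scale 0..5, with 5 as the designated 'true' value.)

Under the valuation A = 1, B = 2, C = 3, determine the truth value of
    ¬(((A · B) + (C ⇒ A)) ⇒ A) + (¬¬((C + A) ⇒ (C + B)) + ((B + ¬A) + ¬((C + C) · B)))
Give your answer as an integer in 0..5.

A · B = 1 · 2 = 1
C ⇒ A = 3 ⇒ 1 = 3
(A · B) + (C ⇒ A) = 1 + 3 = 3
((A · B) + (C ⇒ A)) ⇒ A = 3 ⇒ 1 = 3
¬(((A · B) + (C ⇒ A)) ⇒ A) = ¬3 = 2
C + A = 3 + 1 = 3
C + B = 3 + 2 = 3
(C + A) ⇒ (C + B) = 3 ⇒ 3 = 5
¬((C + A) ⇒ (C + B)) = ¬5 = 0
¬¬((C + A) ⇒ (C + B)) = ¬0 = 5
¬A = ¬1 = 4
B + ¬A = 2 + 4 = 4
C + C = 3 + 3 = 3
(C + C) · B = 3 · 2 = 2
¬((C + C) · B) = ¬2 = 3
(B + ¬A) + ¬((C + C) · B) = 4 + 3 = 4
¬¬((C + A) ⇒ (C + B)) + ((B + ¬A) + ¬((C + C) · B)) = 5 + 4 = 5
¬(((A · B) + (C ⇒ A)) ⇒ A) + (¬¬((C + A) ⇒ (C + B)) + ((B + ¬A) + ¬((C + C) · B))) = 2 + 5 = 5

5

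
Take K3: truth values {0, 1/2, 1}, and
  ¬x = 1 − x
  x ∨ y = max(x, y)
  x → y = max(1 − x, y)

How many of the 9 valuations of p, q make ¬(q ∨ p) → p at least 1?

p = 0, q = 0 ↦ 0  <
p = 0, q = 1/2 ↦ 1/2  <
p = 0, q = 1 ↦ 1  ≥
p = 1/2, q = 0 ↦ 1/2  <
p = 1/2, q = 1/2 ↦ 1/2  <
p = 1/2, q = 1 ↦ 1  ≥
p = 1, q = 0 ↦ 1  ≥
p = 1, q = 1/2 ↦ 1  ≥
p = 1, q = 1 ↦ 1  ≥
So 5 of the 9 assignments meet the threshold.

5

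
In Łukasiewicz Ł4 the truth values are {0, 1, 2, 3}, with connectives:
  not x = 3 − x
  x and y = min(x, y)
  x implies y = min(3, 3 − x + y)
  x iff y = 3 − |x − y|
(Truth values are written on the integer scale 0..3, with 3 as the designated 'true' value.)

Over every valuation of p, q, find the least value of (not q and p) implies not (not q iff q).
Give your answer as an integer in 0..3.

Take p = 2, q = 1:
not q = not 1 = 2
not q and p = 2 and 2 = 2
not q = not 1 = 2
not q iff q = 2 iff 1 = 2
not (not q iff q) = not 2 = 1
(not q and p) implies not (not q iff q) = 2 implies 1 = 2
No assignment yields a value below 2, so this is the minimum.

2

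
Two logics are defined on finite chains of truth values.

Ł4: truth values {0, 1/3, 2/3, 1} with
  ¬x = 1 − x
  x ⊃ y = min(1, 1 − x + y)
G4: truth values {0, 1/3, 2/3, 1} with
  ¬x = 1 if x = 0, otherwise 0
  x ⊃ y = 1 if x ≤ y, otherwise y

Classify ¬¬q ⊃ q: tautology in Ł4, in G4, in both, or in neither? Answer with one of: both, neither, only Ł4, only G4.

only Ł4

In Ł4: every assignment gives 1 — tautology.
In G4: at q = 1/3 the value is 1/3 — not a tautology.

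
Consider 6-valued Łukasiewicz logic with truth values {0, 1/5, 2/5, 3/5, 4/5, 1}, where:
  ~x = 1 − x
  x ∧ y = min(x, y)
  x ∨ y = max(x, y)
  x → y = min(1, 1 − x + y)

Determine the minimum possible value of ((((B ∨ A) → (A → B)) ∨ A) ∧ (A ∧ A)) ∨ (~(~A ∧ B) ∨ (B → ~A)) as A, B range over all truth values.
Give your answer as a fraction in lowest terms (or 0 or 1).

Take A = 2/5, B = 1:
B ∨ A = 1 ∨ 2/5 = 1
A → B = 2/5 → 1 = 1
(B ∨ A) → (A → B) = 1 → 1 = 1
((B ∨ A) → (A → B)) ∨ A = 1 ∨ 2/5 = 1
A ∧ A = 2/5 ∧ 2/5 = 2/5
(((B ∨ A) → (A → B)) ∨ A) ∧ (A ∧ A) = 1 ∧ 2/5 = 2/5
~A = ~2/5 = 3/5
~A ∧ B = 3/5 ∧ 1 = 3/5
~(~A ∧ B) = ~3/5 = 2/5
~A = ~2/5 = 3/5
B → ~A = 1 → 3/5 = 3/5
~(~A ∧ B) ∨ (B → ~A) = 2/5 ∨ 3/5 = 3/5
((((B ∨ A) → (A → B)) ∨ A) ∧ (A ∧ A)) ∨ (~(~A ∧ B) ∨ (B → ~A)) = 2/5 ∨ 3/5 = 3/5
No assignment yields a value below 3/5, so this is the minimum.

3/5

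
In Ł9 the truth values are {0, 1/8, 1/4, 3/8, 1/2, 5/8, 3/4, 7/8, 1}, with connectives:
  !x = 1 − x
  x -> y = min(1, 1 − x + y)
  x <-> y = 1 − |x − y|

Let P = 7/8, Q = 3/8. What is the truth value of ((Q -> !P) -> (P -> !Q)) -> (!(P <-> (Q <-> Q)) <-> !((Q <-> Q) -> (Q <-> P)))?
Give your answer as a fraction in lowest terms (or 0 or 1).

!P = !7/8 = 1/8
Q -> !P = 3/8 -> 1/8 = 3/4
!Q = !3/8 = 5/8
P -> !Q = 7/8 -> 5/8 = 3/4
(Q -> !P) -> (P -> !Q) = 3/4 -> 3/4 = 1
Q <-> Q = 3/8 <-> 3/8 = 1
P <-> (Q <-> Q) = 7/8 <-> 1 = 7/8
!(P <-> (Q <-> Q)) = !7/8 = 1/8
Q <-> Q = 3/8 <-> 3/8 = 1
Q <-> P = 3/8 <-> 7/8 = 1/2
(Q <-> Q) -> (Q <-> P) = 1 -> 1/2 = 1/2
!((Q <-> Q) -> (Q <-> P)) = !1/2 = 1/2
!(P <-> (Q <-> Q)) <-> !((Q <-> Q) -> (Q <-> P)) = 1/8 <-> 1/2 = 5/8
((Q -> !P) -> (P -> !Q)) -> (!(P <-> (Q <-> Q)) <-> !((Q <-> Q) -> (Q <-> P))) = 1 -> 5/8 = 5/8

5/8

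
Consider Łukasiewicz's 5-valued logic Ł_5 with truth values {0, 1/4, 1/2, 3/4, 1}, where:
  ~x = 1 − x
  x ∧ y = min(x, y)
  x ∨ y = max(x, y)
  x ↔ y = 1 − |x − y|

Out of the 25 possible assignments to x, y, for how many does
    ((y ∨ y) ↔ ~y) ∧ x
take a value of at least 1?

1

value 1: 1 assignment (counts)
value 3/4: 1 assignment
value 1/2: 7 assignments
value 1/4: 3 assignments
value 0: 13 assignments
So 1 of the 25 assignments meets the threshold.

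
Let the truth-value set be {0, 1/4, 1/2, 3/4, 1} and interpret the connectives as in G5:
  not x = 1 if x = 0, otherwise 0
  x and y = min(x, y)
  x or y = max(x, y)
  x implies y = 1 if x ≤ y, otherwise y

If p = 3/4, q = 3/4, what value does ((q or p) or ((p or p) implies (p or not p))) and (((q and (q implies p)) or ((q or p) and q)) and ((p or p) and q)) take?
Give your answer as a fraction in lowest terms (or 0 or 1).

3/4

q or p = 3/4 or 3/4 = 3/4
p or p = 3/4 or 3/4 = 3/4
not p = not 3/4 = 0
p or not p = 3/4 or 0 = 3/4
(p or p) implies (p or not p) = 3/4 implies 3/4 = 1
(q or p) or ((p or p) implies (p or not p)) = 3/4 or 1 = 1
q implies p = 3/4 implies 3/4 = 1
q and (q implies p) = 3/4 and 1 = 3/4
q or p = 3/4 or 3/4 = 3/4
(q or p) and q = 3/4 and 3/4 = 3/4
(q and (q implies p)) or ((q or p) and q) = 3/4 or 3/4 = 3/4
p or p = 3/4 or 3/4 = 3/4
(p or p) and q = 3/4 and 3/4 = 3/4
((q and (q implies p)) or ((q or p) and q)) and ((p or p) and q) = 3/4 and 3/4 = 3/4
((q or p) or ((p or p) implies (p or not p))) and (((q and (q implies p)) or ((q or p) and q)) and ((p or p) and q)) = 1 and 3/4 = 3/4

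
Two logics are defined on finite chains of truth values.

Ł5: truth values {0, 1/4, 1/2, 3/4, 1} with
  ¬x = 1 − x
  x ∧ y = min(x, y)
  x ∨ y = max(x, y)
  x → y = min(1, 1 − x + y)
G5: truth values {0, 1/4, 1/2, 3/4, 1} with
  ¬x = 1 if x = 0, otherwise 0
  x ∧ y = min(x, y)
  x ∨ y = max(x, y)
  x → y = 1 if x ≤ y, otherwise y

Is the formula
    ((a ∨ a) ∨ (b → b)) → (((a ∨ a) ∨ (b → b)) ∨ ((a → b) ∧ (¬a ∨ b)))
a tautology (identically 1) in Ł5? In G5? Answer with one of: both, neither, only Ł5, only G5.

both

In Ł5: every assignment gives 1 — tautology.
In G5: every assignment gives 1 — tautology.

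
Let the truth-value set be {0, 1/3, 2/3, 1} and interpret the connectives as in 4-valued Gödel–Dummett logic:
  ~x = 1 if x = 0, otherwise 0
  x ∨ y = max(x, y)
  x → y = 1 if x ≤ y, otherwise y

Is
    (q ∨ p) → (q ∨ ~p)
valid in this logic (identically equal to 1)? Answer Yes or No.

No

Counterexample: take p = 1/3, q = 0.
q ∨ p = 0 ∨ 1/3 = 1/3
~p = ~1/3 = 0
q ∨ ~p = 0 ∨ 0 = 0
(q ∨ p) → (q ∨ ~p) = 1/3 → 0 = 0
This gives 0 ≠ 1.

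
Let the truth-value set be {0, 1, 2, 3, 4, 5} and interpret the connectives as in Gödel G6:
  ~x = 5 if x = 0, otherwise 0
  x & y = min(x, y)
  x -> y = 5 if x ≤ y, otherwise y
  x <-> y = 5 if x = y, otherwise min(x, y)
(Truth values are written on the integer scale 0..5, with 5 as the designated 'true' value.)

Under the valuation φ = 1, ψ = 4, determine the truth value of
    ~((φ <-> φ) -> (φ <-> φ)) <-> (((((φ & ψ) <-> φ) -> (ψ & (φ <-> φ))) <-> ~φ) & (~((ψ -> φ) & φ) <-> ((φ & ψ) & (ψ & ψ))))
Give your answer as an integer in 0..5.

5

φ <-> φ = 1 <-> 1 = 5
φ <-> φ = 1 <-> 1 = 5
(φ <-> φ) -> (φ <-> φ) = 5 -> 5 = 5
~((φ <-> φ) -> (φ <-> φ)) = ~5 = 0
φ & ψ = 1 & 4 = 1
(φ & ψ) <-> φ = 1 <-> 1 = 5
φ <-> φ = 1 <-> 1 = 5
ψ & (φ <-> φ) = 4 & 5 = 4
((φ & ψ) <-> φ) -> (ψ & (φ <-> φ)) = 5 -> 4 = 4
~φ = ~1 = 0
(((φ & ψ) <-> φ) -> (ψ & (φ <-> φ))) <-> ~φ = 4 <-> 0 = 0
ψ -> φ = 4 -> 1 = 1
(ψ -> φ) & φ = 1 & 1 = 1
~((ψ -> φ) & φ) = ~1 = 0
φ & ψ = 1 & 4 = 1
ψ & ψ = 4 & 4 = 4
(φ & ψ) & (ψ & ψ) = 1 & 4 = 1
~((ψ -> φ) & φ) <-> ((φ & ψ) & (ψ & ψ)) = 0 <-> 1 = 0
((((φ & ψ) <-> φ) -> (ψ & (φ <-> φ))) <-> ~φ) & (~((ψ -> φ) & φ) <-> ((φ & ψ) & (ψ & ψ))) = 0 & 0 = 0
~((φ <-> φ) -> (φ <-> φ)) <-> (((((φ & ψ) <-> φ) -> (ψ & (φ <-> φ))) <-> ~φ) & (~((ψ -> φ) & φ) <-> ((φ & ψ) & (ψ & ψ)))) = 0 <-> 0 = 5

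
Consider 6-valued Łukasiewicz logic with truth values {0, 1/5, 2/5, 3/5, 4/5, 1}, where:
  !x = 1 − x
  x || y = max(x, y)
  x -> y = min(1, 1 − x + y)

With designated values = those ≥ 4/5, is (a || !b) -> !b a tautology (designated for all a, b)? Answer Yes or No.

Counterexample: take a = 2/5, b = 1.
!b = !1 = 0
a || !b = 2/5 || 0 = 2/5
(a || !b) -> !b = 2/5 -> 0 = 3/5
This gives 3/5, which is below 4/5.

No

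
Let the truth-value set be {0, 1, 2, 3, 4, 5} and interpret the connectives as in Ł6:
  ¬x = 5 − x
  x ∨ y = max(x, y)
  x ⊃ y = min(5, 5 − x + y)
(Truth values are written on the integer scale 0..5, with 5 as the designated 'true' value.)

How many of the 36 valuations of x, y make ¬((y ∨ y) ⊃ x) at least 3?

6

value 5: 1 assignment (counts)
value 4: 2 assignments (counts)
value 3: 3 assignments (counts)
value 2: 4 assignments
value 1: 5 assignments
value 0: 21 assignments
So 6 of the 36 assignments meet the threshold.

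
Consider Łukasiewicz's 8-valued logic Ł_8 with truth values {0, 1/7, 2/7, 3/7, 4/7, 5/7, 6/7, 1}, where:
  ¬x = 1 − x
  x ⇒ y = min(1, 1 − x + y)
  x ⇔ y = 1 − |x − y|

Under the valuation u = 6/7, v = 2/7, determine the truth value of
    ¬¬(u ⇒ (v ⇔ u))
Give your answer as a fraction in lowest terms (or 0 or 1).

4/7

v ⇔ u = 2/7 ⇔ 6/7 = 3/7
u ⇒ (v ⇔ u) = 6/7 ⇒ 3/7 = 4/7
¬(u ⇒ (v ⇔ u)) = ¬4/7 = 3/7
¬¬(u ⇒ (v ⇔ u)) = ¬3/7 = 4/7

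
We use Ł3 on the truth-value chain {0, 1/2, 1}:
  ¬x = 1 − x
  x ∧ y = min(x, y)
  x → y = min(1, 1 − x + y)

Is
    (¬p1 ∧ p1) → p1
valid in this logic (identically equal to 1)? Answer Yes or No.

p1 = 0 ↦ 1
p1 = 1/2 ↦ 1
p1 = 1 ↦ 1
Every assignment gives a value ≥ 1.

Yes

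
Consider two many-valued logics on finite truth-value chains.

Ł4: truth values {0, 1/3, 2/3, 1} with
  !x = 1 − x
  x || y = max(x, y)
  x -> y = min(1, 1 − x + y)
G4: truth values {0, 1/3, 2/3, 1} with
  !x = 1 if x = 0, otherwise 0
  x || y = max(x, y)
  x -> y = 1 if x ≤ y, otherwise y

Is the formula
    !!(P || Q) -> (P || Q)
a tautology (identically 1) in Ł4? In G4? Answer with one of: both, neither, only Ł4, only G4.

only Ł4

In Ł4: every assignment gives 1 — tautology.
In G4: at P = 0, Q = 1/3 the value is 1/3 — not a tautology.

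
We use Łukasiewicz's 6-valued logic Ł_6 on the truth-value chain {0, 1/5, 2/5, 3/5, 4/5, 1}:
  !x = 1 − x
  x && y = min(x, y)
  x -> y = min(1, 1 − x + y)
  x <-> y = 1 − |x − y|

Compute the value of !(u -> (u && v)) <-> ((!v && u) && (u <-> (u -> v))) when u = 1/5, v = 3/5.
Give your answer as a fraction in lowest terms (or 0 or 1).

4/5

u && v = 1/5 && 3/5 = 1/5
u -> (u && v) = 1/5 -> 1/5 = 1
!(u -> (u && v)) = !1 = 0
!v = !3/5 = 2/5
!v && u = 2/5 && 1/5 = 1/5
u -> v = 1/5 -> 3/5 = 1
u <-> (u -> v) = 1/5 <-> 1 = 1/5
(!v && u) && (u <-> (u -> v)) = 1/5 && 1/5 = 1/5
!(u -> (u && v)) <-> ((!v && u) && (u <-> (u -> v))) = 0 <-> 1/5 = 4/5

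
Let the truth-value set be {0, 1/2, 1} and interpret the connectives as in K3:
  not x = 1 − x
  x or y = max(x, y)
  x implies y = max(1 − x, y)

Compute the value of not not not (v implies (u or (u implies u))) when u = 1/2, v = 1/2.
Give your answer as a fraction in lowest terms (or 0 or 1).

1/2

u implies u = 1/2 implies 1/2 = 1/2
u or (u implies u) = 1/2 or 1/2 = 1/2
v implies (u or (u implies u)) = 1/2 implies 1/2 = 1/2
not (v implies (u or (u implies u))) = not 1/2 = 1/2
not not (v implies (u or (u implies u))) = not 1/2 = 1/2
not not not (v implies (u or (u implies u))) = not 1/2 = 1/2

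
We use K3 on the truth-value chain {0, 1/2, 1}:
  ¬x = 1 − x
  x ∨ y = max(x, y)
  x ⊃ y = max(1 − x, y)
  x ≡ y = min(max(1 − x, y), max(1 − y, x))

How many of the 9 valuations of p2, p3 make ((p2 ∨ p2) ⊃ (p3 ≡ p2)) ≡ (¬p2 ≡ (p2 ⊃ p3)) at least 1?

p2 = 0, p3 = 0 ↦ 1  ≥
p2 = 0, p3 = 1/2 ↦ 1  ≥
p2 = 0, p3 = 1 ↦ 1  ≥
p2 = 1/2, p3 = 0 ↦ 1/2  <
p2 = 1/2, p3 = 1/2 ↦ 1/2  <
p2 = 1/2, p3 = 1 ↦ 1/2  <
p2 = 1, p3 = 0 ↦ 0  <
p2 = 1, p3 = 1/2 ↦ 1/2  <
p2 = 1, p3 = 1 ↦ 0  <
So 3 of the 9 assignments meet the threshold.

3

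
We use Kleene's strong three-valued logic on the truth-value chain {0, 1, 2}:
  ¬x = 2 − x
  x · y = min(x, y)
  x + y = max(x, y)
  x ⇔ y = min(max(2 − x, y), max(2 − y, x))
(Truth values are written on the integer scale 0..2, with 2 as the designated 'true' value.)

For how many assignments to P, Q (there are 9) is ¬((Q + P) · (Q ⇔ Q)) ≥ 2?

1

P = 0, Q = 0 ↦ 2  ≥
P = 0, Q = 1 ↦ 1  <
P = 0, Q = 2 ↦ 0  <
P = 1, Q = 0 ↦ 1  <
P = 1, Q = 1 ↦ 1  <
P = 1, Q = 2 ↦ 0  <
P = 2, Q = 0 ↦ 0  <
P = 2, Q = 1 ↦ 1  <
P = 2, Q = 2 ↦ 0  <
So 1 of the 9 assignments meets the threshold.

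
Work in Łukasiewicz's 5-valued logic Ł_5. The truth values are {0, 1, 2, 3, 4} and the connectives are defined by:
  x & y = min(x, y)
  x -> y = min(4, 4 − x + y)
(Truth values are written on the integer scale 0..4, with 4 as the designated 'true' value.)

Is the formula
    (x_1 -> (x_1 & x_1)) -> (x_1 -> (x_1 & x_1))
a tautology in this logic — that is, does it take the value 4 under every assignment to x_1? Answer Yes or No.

Yes

x_1 = 0 ↦ 4
x_1 = 1 ↦ 4
x_1 = 2 ↦ 4
x_1 = 3 ↦ 4
x_1 = 4 ↦ 4
Every assignment gives a value ≥ 4.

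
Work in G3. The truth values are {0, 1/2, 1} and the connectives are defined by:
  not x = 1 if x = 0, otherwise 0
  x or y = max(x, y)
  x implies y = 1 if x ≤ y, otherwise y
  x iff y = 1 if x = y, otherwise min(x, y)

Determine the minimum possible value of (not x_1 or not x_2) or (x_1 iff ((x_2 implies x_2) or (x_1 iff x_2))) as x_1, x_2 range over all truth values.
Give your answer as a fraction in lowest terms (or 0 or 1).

1/2

Take x_1 = 1/2, x_2 = 1/2:
not x_1 = not 1/2 = 0
not x_2 = not 1/2 = 0
not x_1 or not x_2 = 0 or 0 = 0
x_2 implies x_2 = 1/2 implies 1/2 = 1
x_1 iff x_2 = 1/2 iff 1/2 = 1
(x_2 implies x_2) or (x_1 iff x_2) = 1 or 1 = 1
x_1 iff ((x_2 implies x_2) or (x_1 iff x_2)) = 1/2 iff 1 = 1/2
(not x_1 or not x_2) or (x_1 iff ((x_2 implies x_2) or (x_1 iff x_2))) = 0 or 1/2 = 1/2
No assignment yields a value below 1/2, so this is the minimum.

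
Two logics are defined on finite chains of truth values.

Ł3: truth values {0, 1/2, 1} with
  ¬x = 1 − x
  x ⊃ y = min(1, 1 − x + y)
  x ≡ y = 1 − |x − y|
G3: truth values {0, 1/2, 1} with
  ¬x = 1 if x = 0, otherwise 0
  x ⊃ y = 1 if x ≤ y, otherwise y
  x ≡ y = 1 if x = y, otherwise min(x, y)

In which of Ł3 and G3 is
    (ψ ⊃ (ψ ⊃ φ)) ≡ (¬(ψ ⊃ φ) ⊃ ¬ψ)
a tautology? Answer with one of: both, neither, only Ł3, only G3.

In Ł3: every assignment gives 1 — tautology.
In G3: at φ = 1/2, ψ = 1 the value is 1/2 — not a tautology.

only Ł3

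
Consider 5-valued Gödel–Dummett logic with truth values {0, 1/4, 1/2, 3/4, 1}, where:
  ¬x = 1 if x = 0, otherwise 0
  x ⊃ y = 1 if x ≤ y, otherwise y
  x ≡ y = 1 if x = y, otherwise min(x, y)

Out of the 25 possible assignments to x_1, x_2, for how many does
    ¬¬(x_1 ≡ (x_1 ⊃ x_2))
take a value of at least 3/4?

value 1: 16 assignments (counts)
value 0: 9 assignments
So 16 of the 25 assignments meet the threshold.

16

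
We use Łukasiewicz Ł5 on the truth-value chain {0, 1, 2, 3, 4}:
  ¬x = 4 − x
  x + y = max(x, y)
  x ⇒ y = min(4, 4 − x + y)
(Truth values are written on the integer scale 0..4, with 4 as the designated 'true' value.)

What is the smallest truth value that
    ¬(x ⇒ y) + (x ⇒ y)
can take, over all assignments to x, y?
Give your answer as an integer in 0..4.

Take x = 2, y = 0:
x ⇒ y = 2 ⇒ 0 = 2
¬(x ⇒ y) = ¬2 = 2
x ⇒ y = 2 ⇒ 0 = 2
¬(x ⇒ y) + (x ⇒ y) = 2 + 2 = 2
No assignment yields a value below 2, so this is the minimum.

2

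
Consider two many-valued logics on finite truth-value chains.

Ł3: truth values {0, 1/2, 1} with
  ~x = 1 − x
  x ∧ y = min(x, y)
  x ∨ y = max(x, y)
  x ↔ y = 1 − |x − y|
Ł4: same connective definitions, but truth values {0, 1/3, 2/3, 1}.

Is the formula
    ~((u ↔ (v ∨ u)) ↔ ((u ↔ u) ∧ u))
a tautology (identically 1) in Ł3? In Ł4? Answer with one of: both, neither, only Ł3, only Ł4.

neither

In Ł3: at u = 0, v = 1/2 the value is 1/2 — not a tautology.
In Ł4: at u = 0, v = 1/3 the value is 2/3 — not a tautology.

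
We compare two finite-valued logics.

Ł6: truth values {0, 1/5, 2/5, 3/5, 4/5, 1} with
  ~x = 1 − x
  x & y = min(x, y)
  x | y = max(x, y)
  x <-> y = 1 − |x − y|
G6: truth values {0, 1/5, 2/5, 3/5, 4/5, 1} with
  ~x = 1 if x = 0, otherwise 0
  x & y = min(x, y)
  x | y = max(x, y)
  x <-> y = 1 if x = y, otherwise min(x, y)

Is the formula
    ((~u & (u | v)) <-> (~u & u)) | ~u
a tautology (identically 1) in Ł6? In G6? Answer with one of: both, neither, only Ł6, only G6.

In Ł6: at u = 1/5, v = 2/5 the value is 4/5 — not a tautology.
In G6: every assignment gives 1 — tautology.

only G6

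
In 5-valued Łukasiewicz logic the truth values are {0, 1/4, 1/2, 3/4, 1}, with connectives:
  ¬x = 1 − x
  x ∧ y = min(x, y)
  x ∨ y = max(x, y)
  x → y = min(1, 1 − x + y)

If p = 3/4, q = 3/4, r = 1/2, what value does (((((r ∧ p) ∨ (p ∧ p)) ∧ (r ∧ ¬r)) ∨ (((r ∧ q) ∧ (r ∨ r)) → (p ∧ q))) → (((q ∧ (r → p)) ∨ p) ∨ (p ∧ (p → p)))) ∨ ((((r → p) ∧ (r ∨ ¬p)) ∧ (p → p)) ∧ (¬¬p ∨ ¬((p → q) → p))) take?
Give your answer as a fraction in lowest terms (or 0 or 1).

r ∧ p = 1/2 ∧ 3/4 = 1/2
p ∧ p = 3/4 ∧ 3/4 = 3/4
(r ∧ p) ∨ (p ∧ p) = 1/2 ∨ 3/4 = 3/4
¬r = ¬1/2 = 1/2
r ∧ ¬r = 1/2 ∧ 1/2 = 1/2
((r ∧ p) ∨ (p ∧ p)) ∧ (r ∧ ¬r) = 3/4 ∧ 1/2 = 1/2
r ∧ q = 1/2 ∧ 3/4 = 1/2
r ∨ r = 1/2 ∨ 1/2 = 1/2
(r ∧ q) ∧ (r ∨ r) = 1/2 ∧ 1/2 = 1/2
p ∧ q = 3/4 ∧ 3/4 = 3/4
((r ∧ q) ∧ (r ∨ r)) → (p ∧ q) = 1/2 → 3/4 = 1
(((r ∧ p) ∨ (p ∧ p)) ∧ (r ∧ ¬r)) ∨ (((r ∧ q) ∧ (r ∨ r)) → (p ∧ q)) = 1/2 ∨ 1 = 1
r → p = 1/2 → 3/4 = 1
q ∧ (r → p) = 3/4 ∧ 1 = 3/4
(q ∧ (r → p)) ∨ p = 3/4 ∨ 3/4 = 3/4
p → p = 3/4 → 3/4 = 1
p ∧ (p → p) = 3/4 ∧ 1 = 3/4
((q ∧ (r → p)) ∨ p) ∨ (p ∧ (p → p)) = 3/4 ∨ 3/4 = 3/4
((((r ∧ p) ∨ (p ∧ p)) ∧ (r ∧ ¬r)) ∨ (((r ∧ q) ∧ (r ∨ r)) → (p ∧ q))) → (((q ∧ (r → p)) ∨ p) ∨ (p ∧ (p → p))) = 1 → 3/4 = 3/4
r → p = 1/2 → 3/4 = 1
¬p = ¬3/4 = 1/4
r ∨ ¬p = 1/2 ∨ 1/4 = 1/2
(r → p) ∧ (r ∨ ¬p) = 1 ∧ 1/2 = 1/2
p → p = 3/4 → 3/4 = 1
((r → p) ∧ (r ∨ ¬p)) ∧ (p → p) = 1/2 ∧ 1 = 1/2
¬p = ¬3/4 = 1/4
¬¬p = ¬1/4 = 3/4
p → q = 3/4 → 3/4 = 1
(p → q) → p = 1 → 3/4 = 3/4
¬((p → q) → p) = ¬3/4 = 1/4
¬¬p ∨ ¬((p → q) → p) = 3/4 ∨ 1/4 = 3/4
(((r → p) ∧ (r ∨ ¬p)) ∧ (p → p)) ∧ (¬¬p ∨ ¬((p → q) → p)) = 1/2 ∧ 3/4 = 1/2
(((((r ∧ p) ∨ (p ∧ p)) ∧ (r ∧ ¬r)) ∨ (((r ∧ q) ∧ (r ∨ r)) → (p ∧ q))) → (((q ∧ (r → p)) ∨ p) ∨ (p ∧ (p → p)))) ∨ ((((r → p) ∧ (r ∨ ¬p)) ∧ (p → p)) ∧ (¬¬p ∨ ¬((p → q) → p))) = 3/4 ∨ 1/2 = 3/4

3/4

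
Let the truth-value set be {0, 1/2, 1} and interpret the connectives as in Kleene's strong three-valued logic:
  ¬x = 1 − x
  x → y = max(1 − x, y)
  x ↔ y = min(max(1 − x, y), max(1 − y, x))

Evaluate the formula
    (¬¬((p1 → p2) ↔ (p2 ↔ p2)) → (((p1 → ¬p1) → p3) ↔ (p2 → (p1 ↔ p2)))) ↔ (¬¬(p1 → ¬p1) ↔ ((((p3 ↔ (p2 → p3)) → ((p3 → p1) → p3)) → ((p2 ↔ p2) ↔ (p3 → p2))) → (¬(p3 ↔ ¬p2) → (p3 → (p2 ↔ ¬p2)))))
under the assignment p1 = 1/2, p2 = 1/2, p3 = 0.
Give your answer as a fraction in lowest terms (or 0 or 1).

1/2

p1 → p2 = 1/2 → 1/2 = 1/2
p2 ↔ p2 = 1/2 ↔ 1/2 = 1/2
(p1 → p2) ↔ (p2 ↔ p2) = 1/2 ↔ 1/2 = 1/2
¬((p1 → p2) ↔ (p2 ↔ p2)) = ¬1/2 = 1/2
¬¬((p1 → p2) ↔ (p2 ↔ p2)) = ¬1/2 = 1/2
¬p1 = ¬1/2 = 1/2
p1 → ¬p1 = 1/2 → 1/2 = 1/2
(p1 → ¬p1) → p3 = 1/2 → 0 = 1/2
p1 ↔ p2 = 1/2 ↔ 1/2 = 1/2
p2 → (p1 ↔ p2) = 1/2 → 1/2 = 1/2
((p1 → ¬p1) → p3) ↔ (p2 → (p1 ↔ p2)) = 1/2 ↔ 1/2 = 1/2
¬¬((p1 → p2) ↔ (p2 ↔ p2)) → (((p1 → ¬p1) → p3) ↔ (p2 → (p1 ↔ p2))) = 1/2 → 1/2 = 1/2
¬p1 = ¬1/2 = 1/2
p1 → ¬p1 = 1/2 → 1/2 = 1/2
¬(p1 → ¬p1) = ¬1/2 = 1/2
¬¬(p1 → ¬p1) = ¬1/2 = 1/2
p2 → p3 = 1/2 → 0 = 1/2
p3 ↔ (p2 → p3) = 0 ↔ 1/2 = 1/2
p3 → p1 = 0 → 1/2 = 1
(p3 → p1) → p3 = 1 → 0 = 0
(p3 ↔ (p2 → p3)) → ((p3 → p1) → p3) = 1/2 → 0 = 1/2
p2 ↔ p2 = 1/2 ↔ 1/2 = 1/2
p3 → p2 = 0 → 1/2 = 1
(p2 ↔ p2) ↔ (p3 → p2) = 1/2 ↔ 1 = 1/2
((p3 ↔ (p2 → p3)) → ((p3 → p1) → p3)) → ((p2 ↔ p2) ↔ (p3 → p2)) = 1/2 → 1/2 = 1/2
¬p2 = ¬1/2 = 1/2
p3 ↔ ¬p2 = 0 ↔ 1/2 = 1/2
¬(p3 ↔ ¬p2) = ¬1/2 = 1/2
¬p2 = ¬1/2 = 1/2
p2 ↔ ¬p2 = 1/2 ↔ 1/2 = 1/2
p3 → (p2 ↔ ¬p2) = 0 → 1/2 = 1
¬(p3 ↔ ¬p2) → (p3 → (p2 ↔ ¬p2)) = 1/2 → 1 = 1
(((p3 ↔ (p2 → p3)) → ((p3 → p1) → p3)) → ((p2 ↔ p2) ↔ (p3 → p2))) → (¬(p3 ↔ ¬p2) → (p3 → (p2 ↔ ¬p2))) = 1/2 → 1 = 1
¬¬(p1 → ¬p1) ↔ ((((p3 ↔ (p2 → p3)) → ((p3 → p1) → p3)) → ((p2 ↔ p2) ↔ (p3 → p2))) → (¬(p3 ↔ ¬p2) → (p3 → (p2 ↔ ¬p2)))) = 1/2 ↔ 1 = 1/2
(¬¬((p1 → p2) ↔ (p2 ↔ p2)) → (((p1 → ¬p1) → p3) ↔ (p2 → (p1 ↔ p2)))) ↔ (¬¬(p1 → ¬p1) ↔ ((((p3 ↔ (p2 → p3)) → ((p3 → p1) → p3)) → ((p2 ↔ p2) ↔ (p3 → p2))) → (¬(p3 ↔ ¬p2) → (p3 → (p2 ↔ ¬p2))))) = 1/2 ↔ 1/2 = 1/2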